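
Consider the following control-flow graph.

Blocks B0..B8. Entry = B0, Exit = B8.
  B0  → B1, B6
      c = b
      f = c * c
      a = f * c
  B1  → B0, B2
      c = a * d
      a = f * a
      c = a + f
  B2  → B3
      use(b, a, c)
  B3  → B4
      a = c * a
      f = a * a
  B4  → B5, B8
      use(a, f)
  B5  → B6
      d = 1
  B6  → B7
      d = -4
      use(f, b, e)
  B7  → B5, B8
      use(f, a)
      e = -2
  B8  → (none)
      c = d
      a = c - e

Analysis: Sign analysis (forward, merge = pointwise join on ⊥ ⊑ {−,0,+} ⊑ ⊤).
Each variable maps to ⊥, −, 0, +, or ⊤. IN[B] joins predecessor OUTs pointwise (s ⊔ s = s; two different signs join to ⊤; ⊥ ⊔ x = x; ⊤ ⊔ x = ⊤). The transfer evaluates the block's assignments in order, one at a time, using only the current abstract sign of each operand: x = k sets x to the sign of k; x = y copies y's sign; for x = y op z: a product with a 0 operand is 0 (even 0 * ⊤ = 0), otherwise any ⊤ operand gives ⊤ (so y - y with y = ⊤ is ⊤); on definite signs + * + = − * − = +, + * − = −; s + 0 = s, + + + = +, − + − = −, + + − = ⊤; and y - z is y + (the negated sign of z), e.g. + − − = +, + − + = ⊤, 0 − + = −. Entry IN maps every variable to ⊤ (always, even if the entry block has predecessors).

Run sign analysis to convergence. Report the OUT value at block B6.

Answer: {a: ⊤, b: ⊤, c: ⊤, d: -, e: ⊤, f: ⊤}

Trace:
Converged values:
  B0:   IN=(all ⊤)   OUT=(all ⊤)
  B1:   IN=(all ⊤)   OUT=(all ⊤)
  B2:   IN=(all ⊤)   OUT=(all ⊤)
  B3:   IN=(all ⊤)   OUT=(all ⊤)
  B4:   IN=(all ⊤)   OUT=(all ⊤)
  B5:   IN=(all ⊤)   OUT={d:+; rest ⊤}
  B6:   IN=(all ⊤)   OUT={d:-; rest ⊤}
  B7:   IN={d:-; rest ⊤}   OUT={d:-, e:-; rest ⊤}
  B8:   IN=(all ⊤)   OUT=(all ⊤)

Merge at B6: IN[B6] = OUT[B0] ⊔ OUT[B5] = {a: ⊤, b: ⊤, c: ⊤, d: ⊤, e: ⊤, f: ⊤}
Applying B6's transfer function to that IN value gives OUT[B6] (row B6 above).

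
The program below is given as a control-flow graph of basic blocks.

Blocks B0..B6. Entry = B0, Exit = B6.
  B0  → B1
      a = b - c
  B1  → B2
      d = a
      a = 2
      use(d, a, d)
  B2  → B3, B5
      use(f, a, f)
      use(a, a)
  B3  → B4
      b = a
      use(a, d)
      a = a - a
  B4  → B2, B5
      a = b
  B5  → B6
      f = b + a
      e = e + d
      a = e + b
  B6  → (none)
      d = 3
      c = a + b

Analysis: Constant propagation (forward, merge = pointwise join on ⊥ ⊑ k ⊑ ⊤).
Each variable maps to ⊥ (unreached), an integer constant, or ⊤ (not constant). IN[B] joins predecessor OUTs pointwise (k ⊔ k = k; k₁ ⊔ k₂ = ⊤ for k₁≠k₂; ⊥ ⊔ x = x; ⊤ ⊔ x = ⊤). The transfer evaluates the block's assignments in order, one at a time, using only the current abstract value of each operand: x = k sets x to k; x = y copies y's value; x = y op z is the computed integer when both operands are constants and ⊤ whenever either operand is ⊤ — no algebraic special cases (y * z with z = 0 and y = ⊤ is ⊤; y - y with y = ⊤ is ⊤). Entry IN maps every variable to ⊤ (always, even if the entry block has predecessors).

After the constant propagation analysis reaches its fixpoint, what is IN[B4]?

Converged values:
  B0: | IN=(all ⊤) | OUT=(all ⊤)
  B1: | IN=(all ⊤) | OUT={a:2; rest ⊤}
  B2: | IN={a:2; rest ⊤} | OUT={a:2; rest ⊤}
  B3: | IN={a:2; rest ⊤} | OUT={a:0, b:2; rest ⊤}
  B4: | IN={a:0, b:2; rest ⊤} | OUT={a:2, b:2; rest ⊤}
  B5: | IN={a:2; rest ⊤} | OUT=(all ⊤)
  B6: | IN=(all ⊤) | OUT={d:3; rest ⊤}

Merge at B4: IN[B4] = OUT[B3] = {a: 0, b: 2, c: ⊤, d: ⊤, e: ⊤, f: ⊤}

Answer: {a: 0, b: 2, c: ⊤, d: ⊤, e: ⊤, f: ⊤}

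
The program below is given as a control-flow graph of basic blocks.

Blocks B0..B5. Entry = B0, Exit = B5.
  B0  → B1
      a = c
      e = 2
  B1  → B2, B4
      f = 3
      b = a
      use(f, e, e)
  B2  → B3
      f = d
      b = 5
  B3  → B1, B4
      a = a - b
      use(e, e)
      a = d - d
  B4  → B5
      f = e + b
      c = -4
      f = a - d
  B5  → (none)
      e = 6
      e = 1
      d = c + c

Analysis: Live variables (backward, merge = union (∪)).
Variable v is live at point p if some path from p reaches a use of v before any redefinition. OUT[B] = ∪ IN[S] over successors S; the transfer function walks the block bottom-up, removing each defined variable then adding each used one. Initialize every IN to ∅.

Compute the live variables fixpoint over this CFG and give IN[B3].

Answer: {a, b, d, e}

Working:
Converged values:
  B0:   IN={c, d}   OUT={a, d, e}
  B1:   IN={a, d, e}   OUT={a, b, d, e}
  B2:   IN={a, d, e}   OUT={a, b, d, e}
  B3:   IN={a, b, d, e}   OUT={a, b, d, e}
  B4:   IN={a, b, d, e}   OUT={c}
  B5:   IN={c}   OUT={}

Merge at B3: OUT[B3] = IN[B1] ⊔ IN[B4] = {a, b, d, e}
Applying B3's transfer function to that OUT value gives IN[B3] (row B3 above).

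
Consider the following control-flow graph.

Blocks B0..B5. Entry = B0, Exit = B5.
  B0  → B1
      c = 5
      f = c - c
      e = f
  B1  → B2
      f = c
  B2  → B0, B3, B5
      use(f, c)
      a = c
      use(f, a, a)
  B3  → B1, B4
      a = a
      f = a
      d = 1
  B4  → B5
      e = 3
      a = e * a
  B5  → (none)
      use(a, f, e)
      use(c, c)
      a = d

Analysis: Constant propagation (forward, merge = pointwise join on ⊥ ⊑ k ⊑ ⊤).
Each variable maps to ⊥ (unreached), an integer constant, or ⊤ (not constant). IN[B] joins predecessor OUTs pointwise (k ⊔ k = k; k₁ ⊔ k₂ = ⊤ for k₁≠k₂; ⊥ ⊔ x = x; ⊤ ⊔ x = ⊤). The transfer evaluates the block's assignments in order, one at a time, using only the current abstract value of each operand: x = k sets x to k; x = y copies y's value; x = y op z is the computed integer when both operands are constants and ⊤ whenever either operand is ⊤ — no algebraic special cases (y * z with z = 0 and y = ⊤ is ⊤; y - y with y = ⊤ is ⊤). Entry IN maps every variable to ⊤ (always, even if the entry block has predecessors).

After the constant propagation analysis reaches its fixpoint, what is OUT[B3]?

Answer: {a: 5, b: ⊤, c: 5, d: 1, e: 0, f: 5}

Trace:
Fixpoint table:
  B0:   IN=(all ⊤)   OUT={c:5, e:0, f:0; rest ⊤}
  B1:   IN={c:5, e:0; rest ⊤}   OUT={c:5, e:0, f:5; rest ⊤}
  B2:   IN={c:5, e:0, f:5; rest ⊤}   OUT={a:5, c:5, e:0, f:5; rest ⊤}
  B3:   IN={a:5, c:5, e:0, f:5; rest ⊤}   OUT={a:5, c:5, d:1, e:0, f:5; rest ⊤}
  B4:   IN={a:5, c:5, d:1, e:0, f:5; rest ⊤}   OUT={a:15, c:5, d:1, e:3, f:5; rest ⊤}
  B5:   IN={c:5, f:5; rest ⊤}   OUT={c:5, f:5; rest ⊤}

Merge at B3: IN[B3] = OUT[B2] = {a: 5, b: ⊤, c: 5, d: ⊤, e: 0, f: 5}
Applying B3's transfer function to that IN value gives OUT[B3] (row B3 above).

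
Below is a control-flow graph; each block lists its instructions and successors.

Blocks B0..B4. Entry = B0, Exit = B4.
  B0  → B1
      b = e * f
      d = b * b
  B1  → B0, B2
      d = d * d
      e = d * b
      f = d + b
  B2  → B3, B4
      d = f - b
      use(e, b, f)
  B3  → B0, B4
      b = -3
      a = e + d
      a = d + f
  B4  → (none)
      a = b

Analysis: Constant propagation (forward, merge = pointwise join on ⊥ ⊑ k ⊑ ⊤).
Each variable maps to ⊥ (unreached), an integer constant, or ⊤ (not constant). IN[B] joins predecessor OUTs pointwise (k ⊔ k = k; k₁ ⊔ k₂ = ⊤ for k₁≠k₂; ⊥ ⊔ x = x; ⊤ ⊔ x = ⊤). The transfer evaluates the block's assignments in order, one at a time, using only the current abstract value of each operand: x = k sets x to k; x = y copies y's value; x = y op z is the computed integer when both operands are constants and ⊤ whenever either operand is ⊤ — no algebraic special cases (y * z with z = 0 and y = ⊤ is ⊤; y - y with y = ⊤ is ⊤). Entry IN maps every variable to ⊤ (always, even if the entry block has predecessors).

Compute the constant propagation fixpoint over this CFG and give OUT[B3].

Answer: {a: ⊤, b: -3, c: ⊤, d: ⊤, e: ⊤, f: ⊤}

Derivation:
Per-block solution:
  B0: | IN=(all ⊤) | OUT=(all ⊤)
  B1: | IN=(all ⊤) | OUT=(all ⊤)
  B2: | IN=(all ⊤) | OUT=(all ⊤)
  B3: | IN=(all ⊤) | OUT={b:-3; rest ⊤}
  B4: | IN=(all ⊤) | OUT=(all ⊤)

Merge at B3: IN[B3] = OUT[B2] = {a: ⊤, b: ⊤, c: ⊤, d: ⊤, e: ⊤, f: ⊤}
Applying B3's transfer function to that IN value gives OUT[B3] (row B3 above).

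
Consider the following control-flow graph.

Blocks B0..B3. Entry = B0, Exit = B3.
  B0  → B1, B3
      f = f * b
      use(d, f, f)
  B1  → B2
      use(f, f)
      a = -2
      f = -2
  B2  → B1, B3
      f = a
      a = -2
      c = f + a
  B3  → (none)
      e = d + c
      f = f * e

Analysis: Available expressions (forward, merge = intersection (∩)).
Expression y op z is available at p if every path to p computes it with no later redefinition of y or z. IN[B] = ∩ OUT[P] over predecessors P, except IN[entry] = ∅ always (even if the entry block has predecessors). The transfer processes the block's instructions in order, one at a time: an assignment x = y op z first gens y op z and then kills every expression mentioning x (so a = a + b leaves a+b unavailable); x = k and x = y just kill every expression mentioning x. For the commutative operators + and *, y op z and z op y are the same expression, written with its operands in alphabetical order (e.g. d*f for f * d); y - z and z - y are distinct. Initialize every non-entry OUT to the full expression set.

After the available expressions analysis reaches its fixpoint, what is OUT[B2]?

Answer: {a+f}

Derivation:
Fixpoint table:
  B0:  IN={}  OUT={}
  B1:  IN={}  OUT={}
  B2:  IN={}  OUT={a+f}
  B3:  IN={}  OUT={c+d}

Merge at B2: IN[B2] = OUT[B1] = {}
Applying B2's transfer function to that IN value gives OUT[B2] (row B2 above).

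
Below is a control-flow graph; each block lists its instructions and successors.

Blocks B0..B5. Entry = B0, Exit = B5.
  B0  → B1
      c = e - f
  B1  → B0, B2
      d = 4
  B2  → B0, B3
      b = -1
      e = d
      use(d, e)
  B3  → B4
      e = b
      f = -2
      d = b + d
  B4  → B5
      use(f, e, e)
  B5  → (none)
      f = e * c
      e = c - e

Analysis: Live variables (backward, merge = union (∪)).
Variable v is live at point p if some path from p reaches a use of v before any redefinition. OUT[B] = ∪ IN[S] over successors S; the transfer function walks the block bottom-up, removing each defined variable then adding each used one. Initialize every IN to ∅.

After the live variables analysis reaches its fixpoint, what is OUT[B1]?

Answer: {c, d, e, f}

Derivation:
Converged values:
  B0:   IN={e, f}   OUT={c, e, f}
  B1:   IN={c, e, f}   OUT={c, d, e, f}
  B2:   IN={c, d, f}   OUT={b, c, d, e, f}
  B3:   IN={b, c, d}   OUT={c, e, f}
  B4:   IN={c, e, f}   OUT={c, e}
  B5:   IN={c, e}   OUT={}

Merge at B1: OUT[B1] = IN[B0] ⊔ IN[B2] = {c, d, e, f}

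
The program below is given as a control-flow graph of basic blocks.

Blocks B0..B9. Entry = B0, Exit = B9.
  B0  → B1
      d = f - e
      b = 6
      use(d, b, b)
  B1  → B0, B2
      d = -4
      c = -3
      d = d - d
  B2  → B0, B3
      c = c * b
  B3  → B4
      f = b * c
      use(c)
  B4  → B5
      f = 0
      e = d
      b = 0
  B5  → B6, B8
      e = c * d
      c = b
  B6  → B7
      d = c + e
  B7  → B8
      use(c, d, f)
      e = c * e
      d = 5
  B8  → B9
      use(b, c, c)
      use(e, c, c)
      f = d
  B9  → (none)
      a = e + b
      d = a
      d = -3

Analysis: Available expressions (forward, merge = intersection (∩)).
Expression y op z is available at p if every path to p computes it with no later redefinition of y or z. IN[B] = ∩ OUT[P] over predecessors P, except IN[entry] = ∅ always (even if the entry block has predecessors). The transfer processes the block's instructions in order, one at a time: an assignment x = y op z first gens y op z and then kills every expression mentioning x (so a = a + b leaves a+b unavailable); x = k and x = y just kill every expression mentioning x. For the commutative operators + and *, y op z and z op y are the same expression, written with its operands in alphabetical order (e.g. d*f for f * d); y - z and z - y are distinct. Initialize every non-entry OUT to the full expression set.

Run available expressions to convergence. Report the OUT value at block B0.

Answer: {f-e}

Trace:
Fixpoint table:
  B0: | IN={} | OUT={f-e}
  B1: | IN={f-e} | OUT={f-e}
  B2: | IN={f-e} | OUT={f-e}
  B3: | IN={f-e} | OUT={b*c}
  B4: | IN={b*c} | OUT={}
  B5: | IN={} | OUT={}
  B6: | IN={} | OUT={c+e}
  B7: | IN={c+e} | OUT={}
  B8: | IN={} | OUT={}
  B9: | IN={} | OUT={b+e}

Merge at B0 (entry node, so the boundary value {} is joined with the incoming edge(s)): IN[B0] = {} ∩ OUT[B1] ∩ OUT[B2] = {}
Applying B0's transfer function to that IN value gives OUT[B0] (row B0 above).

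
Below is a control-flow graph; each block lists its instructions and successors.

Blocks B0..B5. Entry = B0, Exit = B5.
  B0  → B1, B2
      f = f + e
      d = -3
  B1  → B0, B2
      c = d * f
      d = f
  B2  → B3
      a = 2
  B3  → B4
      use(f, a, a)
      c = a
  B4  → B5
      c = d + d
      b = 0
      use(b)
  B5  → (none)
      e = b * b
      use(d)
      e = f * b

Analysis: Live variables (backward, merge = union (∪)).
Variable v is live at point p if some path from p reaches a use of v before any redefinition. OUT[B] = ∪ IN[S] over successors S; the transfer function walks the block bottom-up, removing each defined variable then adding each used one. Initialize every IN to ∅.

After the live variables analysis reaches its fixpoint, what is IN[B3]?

Answer: {a, d, f}

Trace:
Converged values:
  B0:   IN={e, f}   OUT={d, e, f}
  B1:   IN={d, e, f}   OUT={d, e, f}
  B2:   IN={d, f}   OUT={a, d, f}
  B3:   IN={a, d, f}   OUT={d, f}
  B4:   IN={d, f}   OUT={b, d, f}
  B5:   IN={b, d, f}   OUT={}

Merge at B3: OUT[B3] = IN[B4] = {d, f}
Applying B3's transfer function to that OUT value gives IN[B3] (row B3 above).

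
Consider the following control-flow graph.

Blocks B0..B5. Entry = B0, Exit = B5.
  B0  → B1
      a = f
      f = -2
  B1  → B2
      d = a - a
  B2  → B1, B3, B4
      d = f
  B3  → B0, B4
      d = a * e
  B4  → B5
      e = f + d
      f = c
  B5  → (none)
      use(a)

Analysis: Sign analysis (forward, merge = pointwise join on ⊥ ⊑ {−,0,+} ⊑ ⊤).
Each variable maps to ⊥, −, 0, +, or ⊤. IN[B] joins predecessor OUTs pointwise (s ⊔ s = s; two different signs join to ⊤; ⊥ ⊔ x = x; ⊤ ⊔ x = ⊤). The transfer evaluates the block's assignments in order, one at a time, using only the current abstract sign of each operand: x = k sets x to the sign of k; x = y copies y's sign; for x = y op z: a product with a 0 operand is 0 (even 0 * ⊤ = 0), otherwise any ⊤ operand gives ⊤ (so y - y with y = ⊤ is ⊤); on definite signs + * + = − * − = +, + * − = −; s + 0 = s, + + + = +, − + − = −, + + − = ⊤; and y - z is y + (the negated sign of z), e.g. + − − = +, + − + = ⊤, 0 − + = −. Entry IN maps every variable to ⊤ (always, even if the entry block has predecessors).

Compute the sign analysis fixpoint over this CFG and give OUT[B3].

Fixpoint table:
  B0:  IN=(all ⊤)  OUT={f:-; rest ⊤}
  B1:  IN={f:-; rest ⊤}  OUT={f:-; rest ⊤}
  B2:  IN={f:-; rest ⊤}  OUT={d:-, f:-; rest ⊤}
  B3:  IN={d:-, f:-; rest ⊤}  OUT={f:-; rest ⊤}
  B4:  IN={f:-; rest ⊤}  OUT=(all ⊤)
  B5:  IN=(all ⊤)  OUT=(all ⊤)

Merge at B3: IN[B3] = OUT[B2] = {a: ⊤, b: ⊤, c: ⊤, d: -, e: ⊤, f: -}
Applying B3's transfer function to that IN value gives OUT[B3] (row B3 above).

Answer: {a: ⊤, b: ⊤, c: ⊤, d: ⊤, e: ⊤, f: -}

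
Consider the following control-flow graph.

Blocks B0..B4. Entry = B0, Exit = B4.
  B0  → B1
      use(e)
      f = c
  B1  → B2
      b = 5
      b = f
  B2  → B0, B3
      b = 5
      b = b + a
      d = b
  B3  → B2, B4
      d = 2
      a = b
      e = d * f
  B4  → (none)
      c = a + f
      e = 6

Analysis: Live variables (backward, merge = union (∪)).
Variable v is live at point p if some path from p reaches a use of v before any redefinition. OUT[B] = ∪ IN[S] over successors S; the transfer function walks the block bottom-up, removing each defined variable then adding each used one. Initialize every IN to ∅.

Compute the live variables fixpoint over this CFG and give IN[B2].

Per-block solution:
  B0:   IN={a, c, e}   OUT={a, c, e, f}
  B1:   IN={a, c, e, f}   OUT={a, c, e, f}
  B2:   IN={a, c, e, f}   OUT={a, b, c, e, f}
  B3:   IN={b, c, f}   OUT={a, c, e, f}
  B4:   IN={a, f}   OUT={}

Merge at B2: OUT[B2] = IN[B0] ⊔ IN[B3] = {a, b, c, e, f}
Applying B2's transfer function to that OUT value gives IN[B2] (row B2 above).

Answer: {a, c, e, f}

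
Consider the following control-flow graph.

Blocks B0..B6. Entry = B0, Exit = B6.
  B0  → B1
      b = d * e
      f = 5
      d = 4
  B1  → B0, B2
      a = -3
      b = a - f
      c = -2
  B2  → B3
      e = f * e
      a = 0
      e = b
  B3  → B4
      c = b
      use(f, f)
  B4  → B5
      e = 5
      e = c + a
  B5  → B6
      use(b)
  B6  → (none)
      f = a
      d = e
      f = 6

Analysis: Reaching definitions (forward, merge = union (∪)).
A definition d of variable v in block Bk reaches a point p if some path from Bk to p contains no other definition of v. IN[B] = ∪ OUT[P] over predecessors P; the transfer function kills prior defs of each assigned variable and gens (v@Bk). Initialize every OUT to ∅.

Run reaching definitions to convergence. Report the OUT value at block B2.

Converged values:
  B0:  IN={a@B1, b@B1, c@B1, d@B0, f@B0}  OUT={a@B1, b@B0, c@B1, d@B0, f@B0}
  B1:  IN={a@B1, b@B0, c@B1, d@B0, f@B0}  OUT={a@B1, b@B1, c@B1, d@B0, f@B0}
  B2:  IN={a@B1, b@B1, c@B1, d@B0, f@B0}  OUT={a@B2, b@B1, c@B1, d@B0, e@B2, f@B0}
  B3:  IN={a@B2, b@B1, c@B1, d@B0, e@B2, f@B0}  OUT={a@B2, b@B1, c@B3, d@B0, e@B2, f@B0}
  B4:  IN={a@B2, b@B1, c@B3, d@B0, e@B2, f@B0}  OUT={a@B2, b@B1, c@B3, d@B0, e@B4, f@B0}
  B5:  IN={a@B2, b@B1, c@B3, d@B0, e@B4, f@B0}  OUT={a@B2, b@B1, c@B3, d@B0, e@B4, f@B0}
  B6:  IN={a@B2, b@B1, c@B3, d@B0, e@B4, f@B0}  OUT={a@B2, b@B1, c@B3, d@B6, e@B4, f@B6}

Merge at B2: IN[B2] = OUT[B1] = {a@B1, b@B1, c@B1, d@B0, f@B0}
Applying B2's transfer function to that IN value gives OUT[B2] (row B2 above).

Answer: {a@B2, b@B1, c@B1, d@B0, e@B2, f@B0}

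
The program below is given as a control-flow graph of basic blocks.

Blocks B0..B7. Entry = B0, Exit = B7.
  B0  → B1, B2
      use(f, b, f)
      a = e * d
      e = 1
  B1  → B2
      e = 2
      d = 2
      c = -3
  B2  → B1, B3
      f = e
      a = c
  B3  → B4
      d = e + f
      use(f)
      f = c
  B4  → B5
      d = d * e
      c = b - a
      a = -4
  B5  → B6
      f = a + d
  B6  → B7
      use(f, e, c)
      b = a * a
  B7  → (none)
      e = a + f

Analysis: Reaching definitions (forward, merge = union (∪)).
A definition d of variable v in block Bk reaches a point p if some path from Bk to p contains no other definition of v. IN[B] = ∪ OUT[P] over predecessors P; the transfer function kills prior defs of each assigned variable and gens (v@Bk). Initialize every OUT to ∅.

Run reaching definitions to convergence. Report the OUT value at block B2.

Fixpoint table:
  B0:   IN={}   OUT={a@B0, e@B0}
  B1:   IN={a@B0, a@B2, c@B1, d@B1, e@B0, e@B1, f@B2}   OUT={a@B0, a@B2, c@B1, d@B1, e@B1, f@B2}
  B2:   IN={a@B0, a@B2, c@B1, d@B1, e@B0, e@B1, f@B2}   OUT={a@B2, c@B1, d@B1, e@B0, e@B1, f@B2}
  B3:   IN={a@B2, c@B1, d@B1, e@B0, e@B1, f@B2}   OUT={a@B2, c@B1, d@B3, e@B0, e@B1, f@B3}
  B4:   IN={a@B2, c@B1, d@B3, e@B0, e@B1, f@B3}   OUT={a@B4, c@B4, d@B4, e@B0, e@B1, f@B3}
  B5:   IN={a@B4, c@B4, d@B4, e@B0, e@B1, f@B3}   OUT={a@B4, c@B4, d@B4, e@B0, e@B1, f@B5}
  B6:   IN={a@B4, c@B4, d@B4, e@B0, e@B1, f@B5}   OUT={a@B4, b@B6, c@B4, d@B4, e@B0, e@B1, f@B5}
  B7:   IN={a@B4, b@B6, c@B4, d@B4, e@B0, e@B1, f@B5}   OUT={a@B4, b@B6, c@B4, d@B4, e@B7, f@B5}

Merge at B2: IN[B2] = OUT[B0] ⊔ OUT[B1] = {a@B0, a@B2, c@B1, d@B1, e@B0, e@B1, f@B2}
Applying B2's transfer function to that IN value gives OUT[B2] (row B2 above).

Answer: {a@B2, c@B1, d@B1, e@B0, e@B1, f@B2}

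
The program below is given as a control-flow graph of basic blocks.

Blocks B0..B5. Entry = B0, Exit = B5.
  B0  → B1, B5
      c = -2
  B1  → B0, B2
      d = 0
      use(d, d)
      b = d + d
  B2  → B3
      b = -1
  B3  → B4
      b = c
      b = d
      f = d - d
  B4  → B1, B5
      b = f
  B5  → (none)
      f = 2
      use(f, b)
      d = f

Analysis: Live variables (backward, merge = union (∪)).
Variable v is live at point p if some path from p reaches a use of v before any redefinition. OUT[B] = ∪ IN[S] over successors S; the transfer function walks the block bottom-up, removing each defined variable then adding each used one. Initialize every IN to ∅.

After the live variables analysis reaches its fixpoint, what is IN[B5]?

Answer: {b}

Derivation:
Fixpoint table:
  B0:  IN={b}  OUT={b, c}
  B1:  IN={c}  OUT={b, c, d}
  B2:  IN={c, d}  OUT={c, d}
  B3:  IN={c, d}  OUT={c, f}
  B4:  IN={c, f}  OUT={b, c}
  B5:  IN={b}  OUT={}

B5 is the boundary node: OUT[B5] = {}
Applying B5's transfer function to that OUT value gives IN[B5] (row B5 above).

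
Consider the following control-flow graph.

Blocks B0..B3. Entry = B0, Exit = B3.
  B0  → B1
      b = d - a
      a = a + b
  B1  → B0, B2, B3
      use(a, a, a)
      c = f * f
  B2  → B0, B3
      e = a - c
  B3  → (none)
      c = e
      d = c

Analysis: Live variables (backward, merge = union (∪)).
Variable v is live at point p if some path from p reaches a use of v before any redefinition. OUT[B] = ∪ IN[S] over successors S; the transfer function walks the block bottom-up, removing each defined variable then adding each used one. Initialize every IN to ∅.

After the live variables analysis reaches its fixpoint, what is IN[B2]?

Answer: {a, c, d, f}

Working:
Fixpoint table:
  B0: | IN={a, d, e, f} | OUT={a, d, e, f}
  B1: | IN={a, d, e, f} | OUT={a, c, d, e, f}
  B2: | IN={a, c, d, f} | OUT={a, d, e, f}
  B3: | IN={e} | OUT={}

Merge at B2: OUT[B2] = IN[B0] ⊔ IN[B3] = {a, d, e, f}
Applying B2's transfer function to that OUT value gives IN[B2] (row B2 above).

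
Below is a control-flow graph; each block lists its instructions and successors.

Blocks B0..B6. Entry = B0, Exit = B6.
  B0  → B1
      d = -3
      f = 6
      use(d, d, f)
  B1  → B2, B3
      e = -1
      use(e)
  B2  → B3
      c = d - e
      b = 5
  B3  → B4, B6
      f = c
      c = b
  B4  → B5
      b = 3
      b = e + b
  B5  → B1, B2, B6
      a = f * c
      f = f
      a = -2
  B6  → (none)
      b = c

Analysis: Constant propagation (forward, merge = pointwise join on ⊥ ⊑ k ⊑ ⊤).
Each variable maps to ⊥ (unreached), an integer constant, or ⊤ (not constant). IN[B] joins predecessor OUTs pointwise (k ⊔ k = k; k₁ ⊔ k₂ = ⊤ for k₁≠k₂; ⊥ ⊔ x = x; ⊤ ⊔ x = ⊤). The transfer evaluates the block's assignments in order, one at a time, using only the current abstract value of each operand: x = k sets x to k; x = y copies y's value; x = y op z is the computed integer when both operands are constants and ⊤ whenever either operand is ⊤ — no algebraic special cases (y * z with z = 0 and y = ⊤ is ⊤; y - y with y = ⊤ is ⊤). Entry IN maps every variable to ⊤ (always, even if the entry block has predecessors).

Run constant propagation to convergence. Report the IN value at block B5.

Answer: {a: ⊤, b: 2, c: ⊤, d: -3, e: -1, f: ⊤}

Working:
Per-block solution:
  B0:   IN=(all ⊤)   OUT={d:-3, f:6; rest ⊤}
  B1:   IN={d:-3; rest ⊤}   OUT={d:-3, e:-1; rest ⊤}
  B2:   IN={d:-3, e:-1; rest ⊤}   OUT={b:5, c:-2, d:-3, e:-1; rest ⊤}
  B3:   IN={d:-3, e:-1; rest ⊤}   OUT={d:-3, e:-1; rest ⊤}
  B4:   IN={d:-3, e:-1; rest ⊤}   OUT={b:2, d:-3, e:-1; rest ⊤}
  B5:   IN={b:2, d:-3, e:-1; rest ⊤}   OUT={a:-2, b:2, d:-3, e:-1; rest ⊤}
  B6:   IN={d:-3, e:-1; rest ⊤}   OUT={d:-3, e:-1; rest ⊤}

Merge at B5: IN[B5] = OUT[B4] = {a: ⊤, b: 2, c: ⊤, d: -3, e: -1, f: ⊤}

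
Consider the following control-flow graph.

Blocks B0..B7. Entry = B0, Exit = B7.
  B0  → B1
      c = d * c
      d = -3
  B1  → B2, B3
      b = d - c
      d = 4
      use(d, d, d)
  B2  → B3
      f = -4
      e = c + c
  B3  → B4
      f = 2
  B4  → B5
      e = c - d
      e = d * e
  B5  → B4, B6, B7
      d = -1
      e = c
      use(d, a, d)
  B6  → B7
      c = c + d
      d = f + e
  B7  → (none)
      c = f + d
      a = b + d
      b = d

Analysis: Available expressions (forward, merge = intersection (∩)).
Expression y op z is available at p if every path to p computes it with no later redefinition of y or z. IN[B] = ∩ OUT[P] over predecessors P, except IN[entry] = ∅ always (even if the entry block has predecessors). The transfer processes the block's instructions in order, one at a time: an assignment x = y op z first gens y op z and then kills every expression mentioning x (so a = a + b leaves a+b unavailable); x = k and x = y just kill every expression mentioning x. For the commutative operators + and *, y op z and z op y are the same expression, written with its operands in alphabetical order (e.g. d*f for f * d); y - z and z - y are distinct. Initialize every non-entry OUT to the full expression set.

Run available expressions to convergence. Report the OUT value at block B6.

Answer: {e+f}

Trace:
Converged values:
  B0:   IN={}   OUT={}
  B1:   IN={}   OUT={}
  B2:   IN={}   OUT={c+c}
  B3:   IN={}   OUT={}
  B4:   IN={}   OUT={c-d}
  B5:   IN={c-d}   OUT={}
  B6:   IN={}   OUT={e+f}
  B7:   IN={}   OUT={d+f}

Merge at B6: IN[B6] = OUT[B5] = {}
Applying B6's transfer function to that IN value gives OUT[B6] (row B6 above).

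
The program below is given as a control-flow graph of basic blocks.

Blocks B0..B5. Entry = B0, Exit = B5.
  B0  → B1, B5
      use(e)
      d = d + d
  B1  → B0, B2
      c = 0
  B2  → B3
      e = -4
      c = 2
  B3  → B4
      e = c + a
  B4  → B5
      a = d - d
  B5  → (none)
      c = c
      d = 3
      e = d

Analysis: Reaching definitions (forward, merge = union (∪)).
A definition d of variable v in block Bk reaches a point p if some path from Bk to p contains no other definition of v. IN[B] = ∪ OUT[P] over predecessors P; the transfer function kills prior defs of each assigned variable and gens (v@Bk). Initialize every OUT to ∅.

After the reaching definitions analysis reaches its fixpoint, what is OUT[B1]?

Per-block solution:
  B0:   IN={c@B1, d@B0}   OUT={c@B1, d@B0}
  B1:   IN={c@B1, d@B0}   OUT={c@B1, d@B0}
  B2:   IN={c@B1, d@B0}   OUT={c@B2, d@B0, e@B2}
  B3:   IN={c@B2, d@B0, e@B2}   OUT={c@B2, d@B0, e@B3}
  B4:   IN={c@B2, d@B0, e@B3}   OUT={a@B4, c@B2, d@B0, e@B3}
  B5:   IN={a@B4, c@B1, c@B2, d@B0, e@B3}   OUT={a@B4, c@B5, d@B5, e@B5}

Merge at B1: IN[B1] = OUT[B0] = {c@B1, d@B0}
Applying B1's transfer function to that IN value gives OUT[B1] (row B1 above).

Answer: {c@B1, d@B0}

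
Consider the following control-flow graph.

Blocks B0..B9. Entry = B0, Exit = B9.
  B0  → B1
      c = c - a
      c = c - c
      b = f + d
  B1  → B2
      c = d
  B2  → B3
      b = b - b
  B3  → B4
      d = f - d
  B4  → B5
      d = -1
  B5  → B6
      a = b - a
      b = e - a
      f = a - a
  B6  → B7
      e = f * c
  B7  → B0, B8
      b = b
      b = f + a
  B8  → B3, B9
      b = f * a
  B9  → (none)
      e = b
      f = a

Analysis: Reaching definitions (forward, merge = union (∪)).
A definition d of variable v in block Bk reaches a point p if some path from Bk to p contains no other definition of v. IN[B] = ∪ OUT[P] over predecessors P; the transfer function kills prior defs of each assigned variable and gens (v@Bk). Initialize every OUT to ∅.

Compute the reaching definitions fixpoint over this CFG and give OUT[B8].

Answer: {a@B5, b@B8, c@B1, d@B4, e@B6, f@B5}

Working:
Converged values:
  B0:  IN={a@B5, b@B7, c@B1, d@B4, e@B6, f@B5}  OUT={a@B5, b@B0, c@B0, d@B4, e@B6, f@B5}
  B1:  IN={a@B5, b@B0, c@B0, d@B4, e@B6, f@B5}  OUT={a@B5, b@B0, c@B1, d@B4, e@B6, f@B5}
  B2:  IN={a@B5, b@B0, c@B1, d@B4, e@B6, f@B5}  OUT={a@B5, b@B2, c@B1, d@B4, e@B6, f@B5}
  B3:  IN={a@B5, b@B2, b@B8, c@B1, d@B4, e@B6, f@B5}  OUT={a@B5, b@B2, b@B8, c@B1, d@B3, e@B6, f@B5}
  B4:  IN={a@B5, b@B2, b@B8, c@B1, d@B3, e@B6, f@B5}  OUT={a@B5, b@B2, b@B8, c@B1, d@B4, e@B6, f@B5}
  B5:  IN={a@B5, b@B2, b@B8, c@B1, d@B4, e@B6, f@B5}  OUT={a@B5, b@B5, c@B1, d@B4, e@B6, f@B5}
  B6:  IN={a@B5, b@B5, c@B1, d@B4, e@B6, f@B5}  OUT={a@B5, b@B5, c@B1, d@B4, e@B6, f@B5}
  B7:  IN={a@B5, b@B5, c@B1, d@B4, e@B6, f@B5}  OUT={a@B5, b@B7, c@B1, d@B4, e@B6, f@B5}
  B8:  IN={a@B5, b@B7, c@B1, d@B4, e@B6, f@B5}  OUT={a@B5, b@B8, c@B1, d@B4, e@B6, f@B5}
  B9:  IN={a@B5, b@B8, c@B1, d@B4, e@B6, f@B5}  OUT={a@B5, b@B8, c@B1, d@B4, e@B9, f@B9}

Merge at B8: IN[B8] = OUT[B7] = {a@B5, b@B7, c@B1, d@B4, e@B6, f@B5}
Applying B8's transfer function to that IN value gives OUT[B8] (row B8 above).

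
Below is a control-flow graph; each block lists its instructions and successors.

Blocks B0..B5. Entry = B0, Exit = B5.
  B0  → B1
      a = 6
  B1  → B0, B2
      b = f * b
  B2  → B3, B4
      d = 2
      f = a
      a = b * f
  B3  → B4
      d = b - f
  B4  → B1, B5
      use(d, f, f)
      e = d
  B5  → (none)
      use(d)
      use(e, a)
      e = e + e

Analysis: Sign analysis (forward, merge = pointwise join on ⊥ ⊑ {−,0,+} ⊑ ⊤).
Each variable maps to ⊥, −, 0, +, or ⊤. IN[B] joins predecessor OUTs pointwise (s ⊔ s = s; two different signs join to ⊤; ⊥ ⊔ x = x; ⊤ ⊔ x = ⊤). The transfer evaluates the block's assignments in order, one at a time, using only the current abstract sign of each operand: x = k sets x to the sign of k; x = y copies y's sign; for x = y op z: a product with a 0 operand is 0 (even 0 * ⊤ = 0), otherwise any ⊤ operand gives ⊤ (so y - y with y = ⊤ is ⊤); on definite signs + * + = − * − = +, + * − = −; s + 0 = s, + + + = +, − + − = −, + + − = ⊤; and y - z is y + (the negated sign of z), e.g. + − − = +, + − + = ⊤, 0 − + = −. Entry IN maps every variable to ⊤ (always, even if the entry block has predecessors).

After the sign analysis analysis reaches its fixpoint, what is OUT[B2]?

Fixpoint table:
  B0: | IN=(all ⊤) | OUT={a:+; rest ⊤}
  B1: | IN=(all ⊤) | OUT=(all ⊤)
  B2: | IN=(all ⊤) | OUT={d:+; rest ⊤}
  B3: | IN={d:+; rest ⊤} | OUT=(all ⊤)
  B4: | IN=(all ⊤) | OUT=(all ⊤)
  B5: | IN=(all ⊤) | OUT=(all ⊤)

Merge at B2: IN[B2] = OUT[B1] = {a: ⊤, b: ⊤, c: ⊤, d: ⊤, e: ⊤, f: ⊤}
Applying B2's transfer function to that IN value gives OUT[B2] (row B2 above).

Answer: {a: ⊤, b: ⊤, c: ⊤, d: +, e: ⊤, f: ⊤}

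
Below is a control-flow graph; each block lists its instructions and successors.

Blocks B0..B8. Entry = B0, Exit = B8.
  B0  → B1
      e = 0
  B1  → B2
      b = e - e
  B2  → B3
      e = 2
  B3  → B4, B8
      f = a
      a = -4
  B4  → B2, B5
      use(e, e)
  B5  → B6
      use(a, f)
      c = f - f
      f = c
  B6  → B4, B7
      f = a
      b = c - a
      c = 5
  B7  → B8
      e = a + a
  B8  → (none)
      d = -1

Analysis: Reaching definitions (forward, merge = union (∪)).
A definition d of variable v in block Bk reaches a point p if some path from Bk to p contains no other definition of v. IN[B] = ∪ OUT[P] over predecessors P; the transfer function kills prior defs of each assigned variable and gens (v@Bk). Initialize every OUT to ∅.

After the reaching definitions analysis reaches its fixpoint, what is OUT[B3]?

Converged values:
  B0: | IN={} | OUT={e@B0}
  B1: | IN={e@B0} | OUT={b@B1, e@B0}
  B2: | IN={a@B3, b@B1, b@B6, c@B6, e@B0, e@B2, f@B3, f@B6} | OUT={a@B3, b@B1, b@B6, c@B6, e@B2, f@B3, f@B6}
  B3: | IN={a@B3, b@B1, b@B6, c@B6, e@B2, f@B3, f@B6} | OUT={a@B3, b@B1, b@B6, c@B6, e@B2, f@B3}
  B4: | IN={a@B3, b@B1, b@B6, c@B6, e@B2, f@B3, f@B6} | OUT={a@B3, b@B1, b@B6, c@B6, e@B2, f@B3, f@B6}
  B5: | IN={a@B3, b@B1, b@B6, c@B6, e@B2, f@B3, f@B6} | OUT={a@B3, b@B1, b@B6, c@B5, e@B2, f@B5}
  B6: | IN={a@B3, b@B1, b@B6, c@B5, e@B2, f@B5} | OUT={a@B3, b@B6, c@B6, e@B2, f@B6}
  B7: | IN={a@B3, b@B6, c@B6, e@B2, f@B6} | OUT={a@B3, b@B6, c@B6, e@B7, f@B6}
  B8: | IN={a@B3, b@B1, b@B6, c@B6, e@B2, e@B7, f@B3, f@B6} | OUT={a@B3, b@B1, b@B6, c@B6, d@B8, e@B2, e@B7, f@B3, f@B6}

Merge at B3: IN[B3] = OUT[B2] = {a@B3, b@B1, b@B6, c@B6, e@B2, f@B3, f@B6}
Applying B3's transfer function to that IN value gives OUT[B3] (row B3 above).

Answer: {a@B3, b@B1, b@B6, c@B6, e@B2, f@B3}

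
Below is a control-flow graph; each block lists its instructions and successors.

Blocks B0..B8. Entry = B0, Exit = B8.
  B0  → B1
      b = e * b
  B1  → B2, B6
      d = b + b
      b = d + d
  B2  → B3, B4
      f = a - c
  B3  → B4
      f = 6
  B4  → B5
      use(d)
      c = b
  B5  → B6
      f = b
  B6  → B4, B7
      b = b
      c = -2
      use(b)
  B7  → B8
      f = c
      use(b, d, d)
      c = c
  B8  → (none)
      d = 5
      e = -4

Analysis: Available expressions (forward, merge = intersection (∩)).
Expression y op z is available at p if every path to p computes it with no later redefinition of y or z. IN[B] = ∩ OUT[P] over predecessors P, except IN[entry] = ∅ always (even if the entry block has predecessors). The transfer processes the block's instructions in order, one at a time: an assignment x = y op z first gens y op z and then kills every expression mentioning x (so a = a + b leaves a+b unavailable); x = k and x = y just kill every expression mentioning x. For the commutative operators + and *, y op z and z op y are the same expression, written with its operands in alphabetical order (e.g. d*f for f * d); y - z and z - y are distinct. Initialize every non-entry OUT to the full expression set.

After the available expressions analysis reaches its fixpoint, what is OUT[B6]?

Answer: {d+d}

Working:
Fixpoint table:
  B0: | IN={} | OUT={}
  B1: | IN={} | OUT={d+d}
  B2: | IN={d+d} | OUT={a-c, d+d}
  B3: | IN={a-c, d+d} | OUT={a-c, d+d}
  B4: | IN={d+d} | OUT={d+d}
  B5: | IN={d+d} | OUT={d+d}
  B6: | IN={d+d} | OUT={d+d}
  B7: | IN={d+d} | OUT={d+d}
  B8: | IN={d+d} | OUT={}

Merge at B6: IN[B6] = OUT[B1] ∩ OUT[B5] = {d+d}
Applying B6's transfer function to that IN value gives OUT[B6] (row B6 above).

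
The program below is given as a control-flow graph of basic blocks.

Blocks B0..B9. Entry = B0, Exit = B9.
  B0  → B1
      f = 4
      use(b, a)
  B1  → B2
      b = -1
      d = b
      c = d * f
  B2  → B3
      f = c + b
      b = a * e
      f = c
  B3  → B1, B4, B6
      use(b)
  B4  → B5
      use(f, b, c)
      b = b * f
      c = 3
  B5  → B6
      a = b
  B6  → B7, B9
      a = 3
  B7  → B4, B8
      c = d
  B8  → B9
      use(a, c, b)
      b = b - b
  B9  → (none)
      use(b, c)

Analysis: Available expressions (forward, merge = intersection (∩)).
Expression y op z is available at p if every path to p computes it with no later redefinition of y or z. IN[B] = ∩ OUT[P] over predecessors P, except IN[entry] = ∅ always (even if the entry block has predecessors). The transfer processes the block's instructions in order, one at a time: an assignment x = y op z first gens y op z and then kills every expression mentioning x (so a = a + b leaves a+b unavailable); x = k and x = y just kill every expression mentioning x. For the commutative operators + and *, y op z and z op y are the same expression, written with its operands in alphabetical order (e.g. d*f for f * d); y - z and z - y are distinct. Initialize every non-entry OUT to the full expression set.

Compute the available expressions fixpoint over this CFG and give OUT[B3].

Fixpoint table:
  B0: | IN={} | OUT={}
  B1: | IN={} | OUT={d*f}
  B2: | IN={d*f} | OUT={a*e}
  B3: | IN={a*e} | OUT={a*e}
  B4: | IN={} | OUT={}
  B5: | IN={} | OUT={}
  B6: | IN={} | OUT={}
  B7: | IN={} | OUT={}
  B8: | IN={} | OUT={}
  B9: | IN={} | OUT={}

Merge at B3: IN[B3] = OUT[B2] = {a*e}
Applying B3's transfer function to that IN value gives OUT[B3] (row B3 above).

Answer: {a*e}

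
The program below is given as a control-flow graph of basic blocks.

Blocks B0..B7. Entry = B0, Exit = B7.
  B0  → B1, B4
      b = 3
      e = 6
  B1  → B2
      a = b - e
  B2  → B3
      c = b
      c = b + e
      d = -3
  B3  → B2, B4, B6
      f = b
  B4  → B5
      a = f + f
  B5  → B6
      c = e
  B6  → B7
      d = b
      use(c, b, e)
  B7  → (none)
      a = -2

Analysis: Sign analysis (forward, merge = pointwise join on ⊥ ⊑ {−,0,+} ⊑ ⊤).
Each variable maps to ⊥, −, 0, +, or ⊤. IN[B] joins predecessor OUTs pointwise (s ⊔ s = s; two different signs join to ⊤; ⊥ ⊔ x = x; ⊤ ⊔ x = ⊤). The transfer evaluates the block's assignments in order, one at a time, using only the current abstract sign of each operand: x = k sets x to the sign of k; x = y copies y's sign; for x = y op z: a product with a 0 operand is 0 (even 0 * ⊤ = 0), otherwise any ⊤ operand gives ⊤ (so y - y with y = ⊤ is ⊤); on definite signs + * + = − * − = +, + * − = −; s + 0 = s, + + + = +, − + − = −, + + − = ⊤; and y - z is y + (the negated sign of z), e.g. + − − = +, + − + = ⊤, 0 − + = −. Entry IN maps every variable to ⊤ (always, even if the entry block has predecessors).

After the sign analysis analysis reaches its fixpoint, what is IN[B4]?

Fixpoint table:
  B0:   IN=(all ⊤)   OUT={b:+, e:+; rest ⊤}
  B1:   IN={b:+, e:+; rest ⊤}   OUT={b:+, e:+; rest ⊤}
  B2:   IN={b:+, e:+; rest ⊤}   OUT={b:+, c:+, d:-, e:+; rest ⊤}
  B3:   IN={b:+, c:+, d:-, e:+; rest ⊤}   OUT={b:+, c:+, d:-, e:+, f:+; rest ⊤}
  B4:   IN={b:+, e:+; rest ⊤}   OUT={b:+, e:+; rest ⊤}
  B5:   IN={b:+, e:+; rest ⊤}   OUT={b:+, c:+, e:+; rest ⊤}
  B6:   IN={b:+, c:+, e:+; rest ⊤}   OUT={b:+, c:+, d:+, e:+; rest ⊤}
  B7:   IN={b:+, c:+, d:+, e:+; rest ⊤}   OUT={a:-, b:+, c:+, d:+, e:+; rest ⊤}

Merge at B4: IN[B4] = OUT[B0] ⊔ OUT[B3] = {a: ⊤, b: +, c: ⊤, d: ⊤, e: +, f: ⊤}

Answer: {a: ⊤, b: +, c: ⊤, d: ⊤, e: +, f: ⊤}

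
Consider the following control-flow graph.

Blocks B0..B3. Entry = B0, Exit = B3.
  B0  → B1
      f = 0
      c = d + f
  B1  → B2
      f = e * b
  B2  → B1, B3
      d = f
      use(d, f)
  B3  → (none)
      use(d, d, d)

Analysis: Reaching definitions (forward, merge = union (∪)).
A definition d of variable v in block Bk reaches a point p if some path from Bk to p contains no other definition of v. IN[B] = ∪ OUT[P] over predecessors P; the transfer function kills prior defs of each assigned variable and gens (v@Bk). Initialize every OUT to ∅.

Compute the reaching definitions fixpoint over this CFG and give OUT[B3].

Answer: {c@B0, d@B2, f@B1}

Working:
Converged values:
  B0:   IN={}   OUT={c@B0, f@B0}
  B1:   IN={c@B0, d@B2, f@B0, f@B1}   OUT={c@B0, d@B2, f@B1}
  B2:   IN={c@B0, d@B2, f@B1}   OUT={c@B0, d@B2, f@B1}
  B3:   IN={c@B0, d@B2, f@B1}   OUT={c@B0, d@B2, f@B1}

Merge at B3: IN[B3] = OUT[B2] = {c@B0, d@B2, f@B1}
Applying B3's transfer function to that IN value gives OUT[B3] (row B3 above).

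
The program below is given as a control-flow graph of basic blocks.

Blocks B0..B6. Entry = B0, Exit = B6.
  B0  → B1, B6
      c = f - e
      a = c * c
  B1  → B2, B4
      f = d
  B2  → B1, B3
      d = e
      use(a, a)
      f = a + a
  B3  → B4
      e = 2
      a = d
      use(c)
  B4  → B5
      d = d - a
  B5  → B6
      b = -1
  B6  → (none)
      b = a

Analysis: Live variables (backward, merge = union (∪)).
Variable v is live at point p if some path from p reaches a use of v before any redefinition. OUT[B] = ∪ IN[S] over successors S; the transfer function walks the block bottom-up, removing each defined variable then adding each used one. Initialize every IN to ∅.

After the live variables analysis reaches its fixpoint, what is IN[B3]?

Answer: {c, d}

Trace:
Per-block solution:
  B0:   IN={d, e, f}   OUT={a, c, d, e}
  B1:   IN={a, c, d, e}   OUT={a, c, d, e}
  B2:   IN={a, c, e}   OUT={a, c, d, e}
  B3:   IN={c, d}   OUT={a, d}
  B4:   IN={a, d}   OUT={a}
  B5:   IN={a}   OUT={a}
  B6:   IN={a}   OUT={}

Merge at B3: OUT[B3] = IN[B4] = {a, d}
Applying B3's transfer function to that OUT value gives IN[B3] (row B3 above).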